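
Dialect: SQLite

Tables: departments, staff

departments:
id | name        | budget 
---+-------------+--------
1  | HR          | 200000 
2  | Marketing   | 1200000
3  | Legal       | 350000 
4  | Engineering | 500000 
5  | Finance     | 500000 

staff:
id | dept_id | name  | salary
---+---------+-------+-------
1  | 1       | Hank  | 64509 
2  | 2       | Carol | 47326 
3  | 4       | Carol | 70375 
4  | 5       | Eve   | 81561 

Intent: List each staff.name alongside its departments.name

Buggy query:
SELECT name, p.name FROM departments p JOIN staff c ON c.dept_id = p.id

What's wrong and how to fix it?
Bug: 'name' exists in both joined tables, so the database can't tell which one is meant

Fix: Qualify the column with its table alias (c.name)

Corrected query:
SELECT c.name, p.name FROM departments p JOIN staff c ON c.dept_id = p.id

Result:
name  | name       
------+------------
Hank  | HR         
Carol | Marketing  
Carol | Engineering
Eve   | Finance    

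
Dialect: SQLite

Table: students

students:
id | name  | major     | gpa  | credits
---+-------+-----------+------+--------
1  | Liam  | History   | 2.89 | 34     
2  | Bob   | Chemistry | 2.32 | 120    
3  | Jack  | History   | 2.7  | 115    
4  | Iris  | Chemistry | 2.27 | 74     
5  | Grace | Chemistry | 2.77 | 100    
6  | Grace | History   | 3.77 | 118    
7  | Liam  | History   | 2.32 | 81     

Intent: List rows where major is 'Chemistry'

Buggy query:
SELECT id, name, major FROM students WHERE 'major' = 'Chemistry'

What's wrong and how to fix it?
Bug: Single quotes denote string literals in SQL; the column name is being compared as a constant string

Fix: Remove the quotes around the column name (or use double quotes for an identifier)

Corrected query:
SELECT id, name, major FROM students WHERE major = 'Chemistry'

Result:
id | name  | major    
---+-------+----------
2  | Bob   | Chemistry
4  | Iris  | Chemistry
5  | Grace | Chemistry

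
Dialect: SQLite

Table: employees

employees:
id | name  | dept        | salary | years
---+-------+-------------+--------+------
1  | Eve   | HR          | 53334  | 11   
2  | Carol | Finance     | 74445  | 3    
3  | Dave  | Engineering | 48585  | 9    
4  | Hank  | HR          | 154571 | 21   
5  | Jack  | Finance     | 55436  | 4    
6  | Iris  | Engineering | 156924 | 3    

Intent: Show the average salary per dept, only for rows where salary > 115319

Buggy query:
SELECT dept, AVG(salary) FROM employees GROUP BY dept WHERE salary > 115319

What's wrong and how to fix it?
Bug: WHERE cannot follow GROUP BY

Fix: Place WHERE between FROM and GROUP BY

Corrected query:
SELECT dept, AVG(salary) FROM employees WHERE salary > 115319 GROUP BY dept

Result:
dept        | AVG(salary)
------------+------------
Engineering | 156924     
HR          | 154571     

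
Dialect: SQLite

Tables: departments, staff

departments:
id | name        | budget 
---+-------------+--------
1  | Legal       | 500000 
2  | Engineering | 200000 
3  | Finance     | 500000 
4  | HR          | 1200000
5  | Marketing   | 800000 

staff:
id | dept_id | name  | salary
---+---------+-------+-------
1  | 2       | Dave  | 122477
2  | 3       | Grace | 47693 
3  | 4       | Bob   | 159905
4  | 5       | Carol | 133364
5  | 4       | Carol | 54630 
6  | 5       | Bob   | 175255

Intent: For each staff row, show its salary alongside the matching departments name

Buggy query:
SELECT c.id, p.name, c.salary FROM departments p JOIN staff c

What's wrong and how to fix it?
Bug: Missing join condition: each staff row is matched to all departments rows instead of just its own

Fix: Add ON c.dept_id = p.id to the JOIN

Corrected query:
SELECT c.id, p.name, c.salary FROM departments p JOIN staff c ON c.dept_id = p.id

Result:
id | name        | salary
---+-------------+-------
1  | Engineering | 122477
2  | Finance     | 47693 
3  | HR          | 159905
4  | Marketing   | 133364
5  | HR          | 54630 
6  | Marketing   | 175255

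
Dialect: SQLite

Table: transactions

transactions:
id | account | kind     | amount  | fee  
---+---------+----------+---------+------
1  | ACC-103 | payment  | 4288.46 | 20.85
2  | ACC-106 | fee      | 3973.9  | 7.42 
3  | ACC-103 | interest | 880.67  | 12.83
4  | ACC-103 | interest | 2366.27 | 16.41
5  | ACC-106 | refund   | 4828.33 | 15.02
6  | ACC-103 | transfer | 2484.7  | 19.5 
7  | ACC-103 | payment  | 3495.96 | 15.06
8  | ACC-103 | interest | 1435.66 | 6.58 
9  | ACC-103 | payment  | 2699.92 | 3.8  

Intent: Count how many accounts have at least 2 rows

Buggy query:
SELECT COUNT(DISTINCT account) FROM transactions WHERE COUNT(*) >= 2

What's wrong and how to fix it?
Bug: WHERE filters individual rows, not groups, so a group-level COUNT is invalid there

Fix: Group first with HAVING COUNT(*) >= 2, then COUNT the resulting groups

Corrected query:
SELECT COUNT(*) FROM (SELECT account FROM transactions GROUP BY account HAVING COUNT(*) >= 2)

Result:
COUNT(*)
--------
2       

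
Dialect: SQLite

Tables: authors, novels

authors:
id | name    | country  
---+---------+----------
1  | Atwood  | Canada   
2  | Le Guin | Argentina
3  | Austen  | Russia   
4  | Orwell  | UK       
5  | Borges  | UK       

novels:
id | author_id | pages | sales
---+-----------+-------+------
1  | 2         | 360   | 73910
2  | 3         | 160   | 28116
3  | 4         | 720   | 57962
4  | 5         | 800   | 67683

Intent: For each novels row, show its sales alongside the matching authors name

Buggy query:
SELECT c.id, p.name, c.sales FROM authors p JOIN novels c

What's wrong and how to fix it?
Bug: JOIN with no ON clause produces a cartesian product; every novels row pairs with every authors row

Fix: Add ON c.author_id = p.id to the JOIN

Corrected query:
SELECT c.id, p.name, c.sales FROM authors p JOIN novels c ON c.author_id = p.id

Result:
id | name    | sales
---+---------+------
1  | Le Guin | 73910
2  | Austen  | 28116
3  | Orwell  | 57962
4  | Borges  | 67683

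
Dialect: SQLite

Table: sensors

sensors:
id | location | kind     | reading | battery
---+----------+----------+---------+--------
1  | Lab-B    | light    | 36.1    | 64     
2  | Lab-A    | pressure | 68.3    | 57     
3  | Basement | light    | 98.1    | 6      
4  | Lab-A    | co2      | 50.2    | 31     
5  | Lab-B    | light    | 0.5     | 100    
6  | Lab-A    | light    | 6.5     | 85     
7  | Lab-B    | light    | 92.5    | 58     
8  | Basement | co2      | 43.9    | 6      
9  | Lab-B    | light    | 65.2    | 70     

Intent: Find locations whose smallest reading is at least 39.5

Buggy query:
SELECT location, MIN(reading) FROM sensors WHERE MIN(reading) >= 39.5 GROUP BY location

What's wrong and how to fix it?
Bug: MIN() in WHERE is a misuse of aggregate

Fix: Use HAVING for the per-group MIN condition

Corrected query:
SELECT location, MIN(reading) FROM sensors GROUP BY location HAVING MIN(reading) >= 39.5

Result:
location | MIN(reading)
---------+-------------
Basement | 43.9        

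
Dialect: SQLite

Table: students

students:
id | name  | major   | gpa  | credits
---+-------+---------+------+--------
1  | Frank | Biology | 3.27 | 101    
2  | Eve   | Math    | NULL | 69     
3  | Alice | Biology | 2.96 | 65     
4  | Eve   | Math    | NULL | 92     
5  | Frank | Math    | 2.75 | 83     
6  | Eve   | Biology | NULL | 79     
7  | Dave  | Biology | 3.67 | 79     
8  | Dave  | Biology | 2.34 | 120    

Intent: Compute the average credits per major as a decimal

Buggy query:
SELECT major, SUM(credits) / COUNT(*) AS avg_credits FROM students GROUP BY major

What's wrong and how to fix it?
Bug: Both operands are integers, so '/' performs integer division and truncates

Fix: Cast one side to REAL so the division keeps the fractional part

Corrected query:
SELECT major, SUM(credits) * 1.0 / COUNT(*) AS avg_credits FROM students GROUP BY major

Result:
major   | avg_credits
--------+------------
Biology | 88.8       
Math    | 81.333333  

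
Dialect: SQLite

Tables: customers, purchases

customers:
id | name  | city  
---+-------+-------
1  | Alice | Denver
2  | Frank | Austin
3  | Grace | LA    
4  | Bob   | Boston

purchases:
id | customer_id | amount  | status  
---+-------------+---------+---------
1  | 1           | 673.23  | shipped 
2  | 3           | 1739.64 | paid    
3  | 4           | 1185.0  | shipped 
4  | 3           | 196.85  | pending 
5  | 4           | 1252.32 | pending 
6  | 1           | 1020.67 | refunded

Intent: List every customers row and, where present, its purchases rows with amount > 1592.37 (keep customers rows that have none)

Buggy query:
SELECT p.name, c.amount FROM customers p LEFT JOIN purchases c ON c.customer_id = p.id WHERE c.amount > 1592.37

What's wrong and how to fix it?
Bug: Filtering c.amount in WHERE discards the NULL rows produced by LEFT JOIN, turning it into an inner join

Fix: Put 'c.amount > 1592.37' in the JOIN's ON clause instead of WHERE

Corrected query:
SELECT p.name, c.amount FROM customers p LEFT JOIN purchases c ON c.customer_id = p.id AND c.amount > 1592.37

Result:
name  | amount 
------+--------
Alice | NULL   
Frank | NULL   
Grace | 1739.64
Bob   | NULL   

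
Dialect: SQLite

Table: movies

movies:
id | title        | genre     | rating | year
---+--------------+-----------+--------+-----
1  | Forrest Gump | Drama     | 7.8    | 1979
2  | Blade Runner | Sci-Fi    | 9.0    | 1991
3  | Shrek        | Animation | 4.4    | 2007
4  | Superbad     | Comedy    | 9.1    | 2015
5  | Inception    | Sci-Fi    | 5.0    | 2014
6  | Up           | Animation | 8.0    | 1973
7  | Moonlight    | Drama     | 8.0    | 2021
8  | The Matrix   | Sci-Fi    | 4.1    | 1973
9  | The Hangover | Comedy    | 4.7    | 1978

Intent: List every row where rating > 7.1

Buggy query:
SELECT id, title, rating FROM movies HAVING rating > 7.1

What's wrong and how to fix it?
Bug: This is a non-aggregate query (no GROUP BY, no aggregates), so in SQLite the HAVING clause is invalid here; a row-level condition belongs in WHERE

Fix: Use WHERE for row-level filtering

Corrected query:
SELECT id, title, rating FROM movies WHERE rating > 7.1

Result:
id | title        | rating
---+--------------+-------
1  | Forrest Gump | 7.8   
2  | Blade Runner | 9     
4  | Superbad     | 9.1   
6  | Up           | 8     
7  | Moonlight    | 8     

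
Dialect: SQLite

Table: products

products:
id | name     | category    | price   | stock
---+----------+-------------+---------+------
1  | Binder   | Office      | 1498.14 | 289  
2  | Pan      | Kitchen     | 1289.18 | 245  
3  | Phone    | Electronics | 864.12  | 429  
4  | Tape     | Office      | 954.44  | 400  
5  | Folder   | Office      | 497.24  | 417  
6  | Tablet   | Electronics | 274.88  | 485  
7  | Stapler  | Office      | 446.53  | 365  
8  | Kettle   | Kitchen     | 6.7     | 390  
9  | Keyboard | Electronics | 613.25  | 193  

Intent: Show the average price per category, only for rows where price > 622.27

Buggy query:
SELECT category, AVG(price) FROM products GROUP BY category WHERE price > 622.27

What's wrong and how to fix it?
Bug: WHERE cannot follow GROUP BY

Fix: Place WHERE between FROM and GROUP BY

Corrected query:
SELECT category, AVG(price) FROM products WHERE price > 622.27 GROUP BY category

Result:
category    | AVG(price)
------------+-----------
Electronics | 864.12    
Kitchen     | 1289.18   
Office      | 1226.29   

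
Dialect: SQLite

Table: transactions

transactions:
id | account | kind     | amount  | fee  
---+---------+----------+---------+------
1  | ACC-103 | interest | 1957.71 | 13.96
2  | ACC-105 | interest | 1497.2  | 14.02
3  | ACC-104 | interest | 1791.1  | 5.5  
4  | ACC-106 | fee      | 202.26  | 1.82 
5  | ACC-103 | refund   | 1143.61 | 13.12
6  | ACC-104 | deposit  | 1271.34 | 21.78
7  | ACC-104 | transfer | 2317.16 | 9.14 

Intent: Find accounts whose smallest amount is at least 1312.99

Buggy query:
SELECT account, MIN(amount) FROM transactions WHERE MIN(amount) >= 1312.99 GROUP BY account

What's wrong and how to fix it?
Bug: Aggregates like MIN are computed per group after WHERE runs

Fix: Use HAVING for the per-group MIN condition

Corrected query:
SELECT account, MIN(amount) FROM transactions GROUP BY account HAVING MIN(amount) >= 1312.99

Result:
account | MIN(amount)
--------+------------
ACC-105 | 1497.2     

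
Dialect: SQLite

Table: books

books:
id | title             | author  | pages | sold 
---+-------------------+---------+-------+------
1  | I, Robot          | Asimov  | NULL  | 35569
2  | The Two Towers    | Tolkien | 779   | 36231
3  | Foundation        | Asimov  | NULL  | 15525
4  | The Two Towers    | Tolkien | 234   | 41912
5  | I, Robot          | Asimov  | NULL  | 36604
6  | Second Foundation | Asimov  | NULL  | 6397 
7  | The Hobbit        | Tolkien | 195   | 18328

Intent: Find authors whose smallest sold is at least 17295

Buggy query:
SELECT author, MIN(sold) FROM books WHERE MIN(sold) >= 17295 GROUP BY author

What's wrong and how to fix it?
Bug: Aggregates like MIN are computed per group after WHERE runs

Fix: Replace WHERE with HAVING after the GROUP BY

Corrected query:
SELECT author, MIN(sold) FROM books GROUP BY author HAVING MIN(sold) >= 17295

Result:
author  | MIN(sold)
--------+----------
Tolkien | 18328    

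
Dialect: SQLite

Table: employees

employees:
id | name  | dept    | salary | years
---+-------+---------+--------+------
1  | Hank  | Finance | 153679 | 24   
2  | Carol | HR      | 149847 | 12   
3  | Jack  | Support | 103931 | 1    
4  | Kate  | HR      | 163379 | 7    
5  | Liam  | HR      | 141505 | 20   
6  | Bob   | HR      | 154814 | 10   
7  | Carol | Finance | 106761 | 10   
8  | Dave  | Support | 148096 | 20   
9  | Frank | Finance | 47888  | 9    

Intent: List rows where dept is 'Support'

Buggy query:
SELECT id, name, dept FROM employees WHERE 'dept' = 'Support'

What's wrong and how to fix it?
Bug: Single quotes denote string literals in SQL; the column name is being compared as a constant string

Fix: Reference the column as dept without single quotes

Corrected query:
SELECT id, name, dept FROM employees WHERE dept = 'Support'

Result:
id | name | dept   
---+------+--------
3  | Jack | Support
8  | Dave | Support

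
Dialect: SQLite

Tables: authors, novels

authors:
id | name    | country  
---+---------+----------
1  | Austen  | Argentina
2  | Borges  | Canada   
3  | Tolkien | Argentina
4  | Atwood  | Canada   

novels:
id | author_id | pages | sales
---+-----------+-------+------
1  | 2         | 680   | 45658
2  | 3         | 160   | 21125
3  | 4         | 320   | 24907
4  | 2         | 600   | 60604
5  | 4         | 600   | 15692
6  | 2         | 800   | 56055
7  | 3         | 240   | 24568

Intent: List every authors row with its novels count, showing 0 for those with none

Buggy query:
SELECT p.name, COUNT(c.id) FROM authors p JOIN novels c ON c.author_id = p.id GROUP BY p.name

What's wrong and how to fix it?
Bug: An inner join excludes parents with zero children

Fix: Use LEFT JOIN so parents without children still appear (COUNT(c.id) gives 0)

Corrected query:
SELECT p.name, COUNT(c.id) FROM authors p LEFT JOIN novels c ON c.author_id = p.id GROUP BY p.name

Result:
name    | COUNT(c.id)
--------+------------
Atwood  | 2          
Austen  | 0          
Borges  | 3          
Tolkien | 2          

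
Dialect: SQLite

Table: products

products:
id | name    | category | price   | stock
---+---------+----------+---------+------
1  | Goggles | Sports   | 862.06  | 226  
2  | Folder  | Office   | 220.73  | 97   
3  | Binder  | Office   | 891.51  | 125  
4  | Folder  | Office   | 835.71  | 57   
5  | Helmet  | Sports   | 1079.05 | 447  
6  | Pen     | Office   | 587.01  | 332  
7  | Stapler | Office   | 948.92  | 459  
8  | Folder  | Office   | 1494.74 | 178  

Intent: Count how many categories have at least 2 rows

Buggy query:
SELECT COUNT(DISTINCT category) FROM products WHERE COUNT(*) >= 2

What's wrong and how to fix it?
Bug: COUNT(*) cannot appear in WHERE; the per-group count doesn't exist yet

Fix: Group first with HAVING COUNT(*) >= 2, then COUNT the resulting groups

Corrected query:
SELECT COUNT(*) FROM (SELECT category FROM products GROUP BY category HAVING COUNT(*) >= 2)

Result:
COUNT(*)
--------
2       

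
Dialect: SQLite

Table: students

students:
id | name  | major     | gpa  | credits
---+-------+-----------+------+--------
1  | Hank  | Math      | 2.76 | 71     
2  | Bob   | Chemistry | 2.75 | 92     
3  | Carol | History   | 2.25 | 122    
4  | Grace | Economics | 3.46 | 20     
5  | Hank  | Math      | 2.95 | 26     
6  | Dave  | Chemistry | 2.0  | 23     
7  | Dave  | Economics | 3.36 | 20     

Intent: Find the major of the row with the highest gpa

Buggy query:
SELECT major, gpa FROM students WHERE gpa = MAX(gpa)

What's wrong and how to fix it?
Bug: MAX(gpa) is an aggregate and cannot be used directly in WHERE

Fix: Wrap MAX in a scalar subquery so WHERE compares against a single value

Corrected query:
SELECT major, gpa FROM students WHERE gpa = (SELECT MAX(gpa) FROM students)

Result:
major     | gpa 
----------+-----
Economics | 3.46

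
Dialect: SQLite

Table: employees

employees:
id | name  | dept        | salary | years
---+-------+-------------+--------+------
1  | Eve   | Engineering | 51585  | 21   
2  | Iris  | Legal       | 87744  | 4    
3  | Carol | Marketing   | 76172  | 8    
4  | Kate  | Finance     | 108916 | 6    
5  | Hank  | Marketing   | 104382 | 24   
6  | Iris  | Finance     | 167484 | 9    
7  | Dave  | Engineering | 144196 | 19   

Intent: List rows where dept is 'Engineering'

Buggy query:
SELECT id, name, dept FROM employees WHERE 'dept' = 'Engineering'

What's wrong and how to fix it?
Bug: 'dept' in single quotes is a string literal, not the column; the comparison is literal-vs-literal and never true

Fix: Remove the quotes around the column name (or use double quotes for an identifier)

Corrected query:
SELECT id, name, dept FROM employees WHERE dept = 'Engineering'

Result:
id | name | dept       
---+------+------------
1  | Eve  | Engineering
7  | Dave | Engineering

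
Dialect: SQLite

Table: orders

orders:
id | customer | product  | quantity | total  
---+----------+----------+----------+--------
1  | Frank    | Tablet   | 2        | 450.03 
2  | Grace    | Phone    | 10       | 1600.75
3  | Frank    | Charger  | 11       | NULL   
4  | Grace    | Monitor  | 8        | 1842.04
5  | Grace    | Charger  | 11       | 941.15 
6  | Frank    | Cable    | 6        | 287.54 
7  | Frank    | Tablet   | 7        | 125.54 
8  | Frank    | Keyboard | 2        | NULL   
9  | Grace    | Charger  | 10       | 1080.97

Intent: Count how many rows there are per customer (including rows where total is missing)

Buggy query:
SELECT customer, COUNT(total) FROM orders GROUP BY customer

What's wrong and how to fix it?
Bug: COUNT(total) skips NULLs, so groups with missing total are undercounted

Fix: Replace COUNT(total) with COUNT(*)

Corrected query:
SELECT customer, COUNT(*) FROM orders GROUP BY customer

Result:
customer | COUNT(*)
---------+---------
Frank    | 5       
Grace    | 4       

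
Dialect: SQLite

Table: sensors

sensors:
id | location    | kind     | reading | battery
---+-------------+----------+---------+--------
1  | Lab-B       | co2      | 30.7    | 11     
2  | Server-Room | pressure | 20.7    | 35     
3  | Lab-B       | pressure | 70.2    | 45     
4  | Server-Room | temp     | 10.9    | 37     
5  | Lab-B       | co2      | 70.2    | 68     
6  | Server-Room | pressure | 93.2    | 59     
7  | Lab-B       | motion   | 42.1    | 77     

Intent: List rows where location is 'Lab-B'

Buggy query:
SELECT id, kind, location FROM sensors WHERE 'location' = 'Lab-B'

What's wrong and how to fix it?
Bug: Single quotes denote string literals in SQL; the column name is being compared as a constant string

Fix: Remove the quotes around the column name (or use double quotes for an identifier)

Corrected query:
SELECT id, kind, location FROM sensors WHERE location = 'Lab-B'

Result:
id | kind     | location
---+----------+---------
1  | co2      | Lab-B   
3  | pressure | Lab-B   
5  | co2      | Lab-B   
7  | motion   | Lab-B   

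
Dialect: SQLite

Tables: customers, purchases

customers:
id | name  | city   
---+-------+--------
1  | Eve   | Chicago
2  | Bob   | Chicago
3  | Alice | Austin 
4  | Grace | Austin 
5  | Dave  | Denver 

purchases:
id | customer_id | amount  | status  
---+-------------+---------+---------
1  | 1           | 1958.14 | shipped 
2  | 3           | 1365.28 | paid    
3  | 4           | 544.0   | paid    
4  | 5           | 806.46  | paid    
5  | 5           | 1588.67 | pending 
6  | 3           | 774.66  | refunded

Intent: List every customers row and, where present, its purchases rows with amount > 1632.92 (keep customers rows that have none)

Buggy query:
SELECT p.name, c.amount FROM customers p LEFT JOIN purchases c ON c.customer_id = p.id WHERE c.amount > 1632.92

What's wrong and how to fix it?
Bug: A WHERE condition on the right-hand table after LEFT JOIN drops unmatched parents

Fix: Put 'c.amount > 1632.92' in the JOIN's ON clause instead of WHERE

Corrected query:
SELECT p.name, c.amount FROM customers p LEFT JOIN purchases c ON c.customer_id = p.id AND c.amount > 1632.92

Result:
name  | amount 
------+--------
Eve   | 1958.14
Bob   | NULL   
Alice | NULL   
Grace | NULL   
Dave  | NULL   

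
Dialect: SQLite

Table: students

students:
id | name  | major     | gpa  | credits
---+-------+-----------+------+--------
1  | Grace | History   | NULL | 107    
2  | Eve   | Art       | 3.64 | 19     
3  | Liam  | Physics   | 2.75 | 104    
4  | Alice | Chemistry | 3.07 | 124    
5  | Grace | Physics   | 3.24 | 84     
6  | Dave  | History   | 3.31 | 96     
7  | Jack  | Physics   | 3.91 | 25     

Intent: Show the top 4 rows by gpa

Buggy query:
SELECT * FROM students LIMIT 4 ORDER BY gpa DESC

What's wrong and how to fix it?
Bug: LIMIT must come after ORDER BY

Fix: Sort with ORDER BY, then apply LIMIT

Corrected query:
SELECT * FROM students ORDER BY gpa DESC LIMIT 4

Result:
id | name  | major   | gpa  | credits
---+-------+---------+------+--------
7  | Jack  | Physics | 3.91 | 25     
2  | Eve   | Art     | 3.64 | 19     
6  | Dave  | History | 3.31 | 96     
5  | Grace | Physics | 3.24 | 84     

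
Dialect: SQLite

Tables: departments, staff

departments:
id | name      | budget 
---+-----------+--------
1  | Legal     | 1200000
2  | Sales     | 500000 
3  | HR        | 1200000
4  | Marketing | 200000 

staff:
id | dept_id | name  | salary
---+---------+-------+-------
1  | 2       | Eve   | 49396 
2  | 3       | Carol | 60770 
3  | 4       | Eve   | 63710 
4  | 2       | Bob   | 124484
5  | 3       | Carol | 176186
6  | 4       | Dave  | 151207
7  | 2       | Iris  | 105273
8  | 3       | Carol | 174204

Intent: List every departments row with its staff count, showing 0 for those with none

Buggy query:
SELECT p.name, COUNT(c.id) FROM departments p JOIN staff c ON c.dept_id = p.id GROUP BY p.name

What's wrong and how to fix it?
Bug: INNER JOIN drops departments rows that have no matching staff rows

Fix: Switch to LEFT JOIN to retain unmatched parent rows

Corrected query:
SELECT p.name, COUNT(c.id) FROM departments p LEFT JOIN staff c ON c.dept_id = p.id GROUP BY p.name

Result:
name      | COUNT(c.id)
----------+------------
HR        | 3          
Legal     | 0          
Marketing | 2          
Sales     | 3          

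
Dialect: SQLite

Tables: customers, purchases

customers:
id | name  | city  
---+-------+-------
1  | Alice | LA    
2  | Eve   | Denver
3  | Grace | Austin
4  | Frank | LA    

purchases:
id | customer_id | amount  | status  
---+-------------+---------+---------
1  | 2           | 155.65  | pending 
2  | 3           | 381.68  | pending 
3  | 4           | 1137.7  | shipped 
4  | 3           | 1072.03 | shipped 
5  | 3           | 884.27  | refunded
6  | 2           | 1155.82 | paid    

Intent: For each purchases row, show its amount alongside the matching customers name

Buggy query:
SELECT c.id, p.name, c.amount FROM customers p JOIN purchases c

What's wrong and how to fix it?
Bug: Missing join condition: each purchases row is matched to all customers rows instead of just its own

Fix: Add ON c.customer_id = p.id to the JOIN

Corrected query:
SELECT c.id, p.name, c.amount FROM customers p JOIN purchases c ON c.customer_id = p.id

Result:
id | name  | amount 
---+-------+--------
1  | Eve   | 155.65 
2  | Grace | 381.68 
3  | Frank | 1137.7 
4  | Grace | 1072.03
5  | Grace | 884.27 
6  | Eve   | 1155.82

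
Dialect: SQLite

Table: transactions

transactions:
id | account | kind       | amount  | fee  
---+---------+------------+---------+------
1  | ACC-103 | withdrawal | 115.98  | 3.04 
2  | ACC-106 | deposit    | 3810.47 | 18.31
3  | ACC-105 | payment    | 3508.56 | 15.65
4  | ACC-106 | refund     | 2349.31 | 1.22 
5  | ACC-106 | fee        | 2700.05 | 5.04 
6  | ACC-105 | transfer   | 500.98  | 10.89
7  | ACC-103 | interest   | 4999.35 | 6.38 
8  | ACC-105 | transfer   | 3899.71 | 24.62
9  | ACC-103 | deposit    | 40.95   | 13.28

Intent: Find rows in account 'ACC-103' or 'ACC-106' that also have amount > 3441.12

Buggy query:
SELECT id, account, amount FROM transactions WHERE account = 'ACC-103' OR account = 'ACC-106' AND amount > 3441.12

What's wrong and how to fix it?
Bug: Without parentheses, AND is evaluated before OR, so the amount filter only applies to the 'ACC-106' branch

Fix: Add parentheses around the OR so the AND applies to both alternatives

Corrected query:
SELECT id, account, amount FROM transactions WHERE (account = 'ACC-103' OR account = 'ACC-106') AND amount > 3441.12

Result:
id | account | amount 
---+---------+--------
2  | ACC-106 | 3810.47
7  | ACC-103 | 4999.35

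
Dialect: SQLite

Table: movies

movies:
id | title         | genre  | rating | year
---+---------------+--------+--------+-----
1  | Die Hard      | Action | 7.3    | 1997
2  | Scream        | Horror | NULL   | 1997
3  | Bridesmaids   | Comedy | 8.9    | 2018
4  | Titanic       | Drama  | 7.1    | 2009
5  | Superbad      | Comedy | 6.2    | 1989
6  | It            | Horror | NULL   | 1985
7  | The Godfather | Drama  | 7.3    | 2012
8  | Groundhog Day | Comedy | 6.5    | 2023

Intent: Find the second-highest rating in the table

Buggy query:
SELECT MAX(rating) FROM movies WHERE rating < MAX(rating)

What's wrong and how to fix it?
Bug: MAX(rating) on the right of the comparison is an aggregate-in-WHERE error

Fix: Compute the overall MAX in a subquery, then take MAX of rows below it

Corrected query:
SELECT MAX(rating) FROM movies WHERE rating < (SELECT MAX(rating) FROM movies)

Result:
MAX(rating)
-----------
7.3        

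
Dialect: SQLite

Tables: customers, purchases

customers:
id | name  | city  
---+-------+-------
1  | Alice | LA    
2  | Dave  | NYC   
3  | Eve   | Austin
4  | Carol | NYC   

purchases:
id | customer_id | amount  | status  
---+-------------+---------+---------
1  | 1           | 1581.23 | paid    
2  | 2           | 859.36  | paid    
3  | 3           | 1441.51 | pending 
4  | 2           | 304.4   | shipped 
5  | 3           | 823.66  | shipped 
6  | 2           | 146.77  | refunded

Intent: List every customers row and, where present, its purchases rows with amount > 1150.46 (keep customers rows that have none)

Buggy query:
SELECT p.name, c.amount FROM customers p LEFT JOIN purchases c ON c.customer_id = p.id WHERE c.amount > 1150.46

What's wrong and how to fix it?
Bug: A WHERE condition on the right-hand table after LEFT JOIN drops unmatched parents

Fix: Move the right-table condition into the ON clause so unmatched parents are kept

Corrected query:
SELECT p.name, c.amount FROM customers p LEFT JOIN purchases c ON c.customer_id = p.id AND c.amount > 1150.46

Result:
name  | amount 
------+--------
Alice | 1581.23
Dave  | NULL   
Eve   | 1441.51
Carol | NULL   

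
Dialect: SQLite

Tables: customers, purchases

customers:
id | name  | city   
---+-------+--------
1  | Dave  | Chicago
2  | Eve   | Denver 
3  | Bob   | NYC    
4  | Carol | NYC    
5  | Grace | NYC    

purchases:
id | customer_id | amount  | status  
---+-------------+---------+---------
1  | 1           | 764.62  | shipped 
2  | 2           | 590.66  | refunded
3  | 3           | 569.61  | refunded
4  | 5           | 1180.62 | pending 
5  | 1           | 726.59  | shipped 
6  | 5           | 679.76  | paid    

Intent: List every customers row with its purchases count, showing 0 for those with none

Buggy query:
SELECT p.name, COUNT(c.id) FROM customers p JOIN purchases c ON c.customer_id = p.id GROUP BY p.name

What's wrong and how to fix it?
Bug: INNER JOIN drops customers rows that have no matching purchases rows

Fix: Switch to LEFT JOIN to retain unmatched parent rows

Corrected query:
SELECT p.name, COUNT(c.id) FROM customers p LEFT JOIN purchases c ON c.customer_id = p.id GROUP BY p.name

Result:
name  | COUNT(c.id)
------+------------
Bob   | 1          
Carol | 0          
Dave  | 2          
Eve   | 1          
Grace | 2          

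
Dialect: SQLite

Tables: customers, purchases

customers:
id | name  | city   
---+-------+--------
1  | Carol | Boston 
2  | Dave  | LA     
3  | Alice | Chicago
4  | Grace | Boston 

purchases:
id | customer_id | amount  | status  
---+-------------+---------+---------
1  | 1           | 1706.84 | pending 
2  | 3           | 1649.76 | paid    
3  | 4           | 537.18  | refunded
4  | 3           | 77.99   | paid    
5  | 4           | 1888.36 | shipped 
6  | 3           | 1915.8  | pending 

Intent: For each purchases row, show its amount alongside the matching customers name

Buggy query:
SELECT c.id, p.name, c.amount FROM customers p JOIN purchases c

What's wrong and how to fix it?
Bug: Missing join condition: each purchases row is matched to all customers rows instead of just its own

Fix: Add ON c.customer_id = p.id to the JOIN

Corrected query:
SELECT c.id, p.name, c.amount FROM customers p JOIN purchases c ON c.customer_id = p.id

Result:
id | name  | amount 
---+-------+--------
1  | Carol | 1706.84
2  | Alice | 1649.76
3  | Grace | 537.18 
4  | Alice | 77.99  
5  | Grace | 1888.36
6  | Alice | 1915.8 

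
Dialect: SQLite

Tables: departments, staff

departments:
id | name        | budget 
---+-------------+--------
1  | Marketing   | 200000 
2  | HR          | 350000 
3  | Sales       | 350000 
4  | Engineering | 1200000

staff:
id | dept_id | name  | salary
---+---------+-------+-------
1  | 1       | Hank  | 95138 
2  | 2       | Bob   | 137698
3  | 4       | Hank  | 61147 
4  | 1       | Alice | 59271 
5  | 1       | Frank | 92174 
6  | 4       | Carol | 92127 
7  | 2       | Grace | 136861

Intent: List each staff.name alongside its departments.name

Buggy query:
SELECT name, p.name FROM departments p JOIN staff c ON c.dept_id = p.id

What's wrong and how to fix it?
Bug: Both tables have a 'name' column; the unqualified reference is ambiguous

Fix: Qualify the column with its table alias (c.name)

Corrected query:
SELECT c.name, p.name FROM departments p JOIN staff c ON c.dept_id = p.id

Result:
name  | name       
------+------------
Hank  | Marketing  
Bob   | HR         
Hank  | Engineering
Alice | Marketing  
Frank | Marketing  
Carol | Engineering
Grace | HR         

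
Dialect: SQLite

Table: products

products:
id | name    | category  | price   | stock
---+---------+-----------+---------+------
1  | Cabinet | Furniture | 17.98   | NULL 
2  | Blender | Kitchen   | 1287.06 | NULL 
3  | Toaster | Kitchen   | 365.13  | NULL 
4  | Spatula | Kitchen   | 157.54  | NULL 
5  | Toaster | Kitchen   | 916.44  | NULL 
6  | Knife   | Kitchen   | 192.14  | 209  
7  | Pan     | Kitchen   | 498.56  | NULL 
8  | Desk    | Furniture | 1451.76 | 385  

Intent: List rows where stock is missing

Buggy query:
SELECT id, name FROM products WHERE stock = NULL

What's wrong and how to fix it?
Bug: '= NULL' is always unknown in SQL three-valued logic, so no rows match

Fix: Use IS NULL to test for NULL

Corrected query:
SELECT id, name FROM products WHERE stock IS NULL

Result:
id | name   
---+--------
1  | Cabinet
2  | Blender
3  | Toaster
4  | Spatula
5  | Toaster
7  | Pan    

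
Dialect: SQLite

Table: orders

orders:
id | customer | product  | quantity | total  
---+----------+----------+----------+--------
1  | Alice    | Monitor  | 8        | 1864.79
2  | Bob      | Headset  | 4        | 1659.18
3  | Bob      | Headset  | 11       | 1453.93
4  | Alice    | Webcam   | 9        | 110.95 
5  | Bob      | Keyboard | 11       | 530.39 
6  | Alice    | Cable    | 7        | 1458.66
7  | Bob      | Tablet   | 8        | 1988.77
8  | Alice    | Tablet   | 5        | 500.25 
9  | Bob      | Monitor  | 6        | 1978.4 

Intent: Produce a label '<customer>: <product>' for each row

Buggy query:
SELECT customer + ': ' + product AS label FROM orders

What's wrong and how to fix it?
Bug: '+' is numeric addition; on text columns SQLite converts them to 0 instead of concatenating

Fix: Replace + with || to concatenate text

Corrected query:
SELECT customer || ': ' || product AS label FROM orders

Result:
label         
--------------
Alice: Monitor
Bob: Headset  
Bob: Headset  
Alice: Webcam 
Bob: Keyboard 
Alice: Cable  
Bob: Tablet   
Alice: Tablet 
Bob: Monitor  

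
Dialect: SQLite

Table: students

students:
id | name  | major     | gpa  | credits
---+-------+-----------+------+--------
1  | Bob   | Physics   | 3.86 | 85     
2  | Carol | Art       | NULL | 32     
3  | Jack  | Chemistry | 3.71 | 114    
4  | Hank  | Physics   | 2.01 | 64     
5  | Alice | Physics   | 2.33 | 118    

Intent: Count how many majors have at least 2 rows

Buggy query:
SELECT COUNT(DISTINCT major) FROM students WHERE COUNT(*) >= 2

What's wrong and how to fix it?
Bug: COUNT(*) cannot appear in WHERE; the per-group count doesn't exist yet

Fix: Use a subquery that GROUPs and filters with HAVING, then count its rows

Corrected query:
SELECT COUNT(*) FROM (SELECT major FROM students GROUP BY major HAVING COUNT(*) >= 2)

Result:
COUNT(*)
--------
1       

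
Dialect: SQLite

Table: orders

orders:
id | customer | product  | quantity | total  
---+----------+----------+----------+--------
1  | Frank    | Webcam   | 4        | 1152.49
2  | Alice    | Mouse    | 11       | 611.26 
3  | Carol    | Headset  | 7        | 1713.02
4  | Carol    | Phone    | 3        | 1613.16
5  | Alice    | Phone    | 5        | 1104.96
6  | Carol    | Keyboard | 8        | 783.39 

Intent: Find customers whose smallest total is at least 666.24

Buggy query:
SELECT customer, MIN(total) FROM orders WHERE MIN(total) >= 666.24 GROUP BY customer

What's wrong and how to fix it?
Bug: Aggregates like MIN are computed per group after WHERE runs

Fix: Use HAVING for the per-group MIN condition

Corrected query:
SELECT customer, MIN(total) FROM orders GROUP BY customer HAVING MIN(total) >= 666.24

Result:
customer | MIN(total)
---------+-----------
Carol    | 783.39    
Frank    | 1152.49   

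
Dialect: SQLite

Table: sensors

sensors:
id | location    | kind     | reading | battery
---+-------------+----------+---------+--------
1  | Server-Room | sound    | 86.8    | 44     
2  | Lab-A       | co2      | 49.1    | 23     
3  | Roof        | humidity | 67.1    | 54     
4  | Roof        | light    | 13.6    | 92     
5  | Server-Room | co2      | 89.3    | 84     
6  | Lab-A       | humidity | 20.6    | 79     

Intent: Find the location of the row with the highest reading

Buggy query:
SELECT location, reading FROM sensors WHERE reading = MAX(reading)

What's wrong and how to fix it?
Bug: WHERE is evaluated per row; an aggregate over the whole table isn't defined there

Fix: Wrap MAX in a scalar subquery so WHERE compares against a single value

Corrected query:
SELECT location, reading FROM sensors WHERE reading = (SELECT MAX(reading) FROM sensors)

Result:
location    | reading
------------+--------
Server-Room | 89.3   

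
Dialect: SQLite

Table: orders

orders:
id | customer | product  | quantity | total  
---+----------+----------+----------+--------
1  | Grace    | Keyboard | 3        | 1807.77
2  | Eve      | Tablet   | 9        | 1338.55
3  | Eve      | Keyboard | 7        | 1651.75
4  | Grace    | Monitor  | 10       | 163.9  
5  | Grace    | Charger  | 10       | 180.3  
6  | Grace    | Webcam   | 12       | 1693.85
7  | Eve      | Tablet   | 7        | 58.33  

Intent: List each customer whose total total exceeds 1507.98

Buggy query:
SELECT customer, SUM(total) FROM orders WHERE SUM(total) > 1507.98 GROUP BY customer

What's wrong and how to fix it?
Bug: Aggregate functions cannot appear in a WHERE clause

Fix: Move the aggregate condition to a HAVING clause

Corrected query:
SELECT customer, SUM(total) FROM orders GROUP BY customer HAVING SUM(total) > 1507.98

Result:
customer | SUM(total)
---------+-----------
Eve      | 3048.63   
Grace    | 3845.82   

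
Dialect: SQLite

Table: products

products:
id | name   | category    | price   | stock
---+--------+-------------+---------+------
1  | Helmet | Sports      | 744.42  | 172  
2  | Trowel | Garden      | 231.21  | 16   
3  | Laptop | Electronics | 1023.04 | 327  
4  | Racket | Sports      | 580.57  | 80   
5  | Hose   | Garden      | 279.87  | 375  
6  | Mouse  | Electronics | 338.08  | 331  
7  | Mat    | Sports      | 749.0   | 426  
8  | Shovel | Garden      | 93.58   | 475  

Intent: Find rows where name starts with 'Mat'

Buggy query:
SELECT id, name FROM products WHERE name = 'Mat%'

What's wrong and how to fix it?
Bug: Wildcards only work with LIKE; '=' treats '%' as a literal character

Fix: Use LIKE for wildcard pattern matching

Corrected query:
SELECT id, name FROM products WHERE name LIKE 'Mat%'

Result:
id | name
---+-----
7  | Mat 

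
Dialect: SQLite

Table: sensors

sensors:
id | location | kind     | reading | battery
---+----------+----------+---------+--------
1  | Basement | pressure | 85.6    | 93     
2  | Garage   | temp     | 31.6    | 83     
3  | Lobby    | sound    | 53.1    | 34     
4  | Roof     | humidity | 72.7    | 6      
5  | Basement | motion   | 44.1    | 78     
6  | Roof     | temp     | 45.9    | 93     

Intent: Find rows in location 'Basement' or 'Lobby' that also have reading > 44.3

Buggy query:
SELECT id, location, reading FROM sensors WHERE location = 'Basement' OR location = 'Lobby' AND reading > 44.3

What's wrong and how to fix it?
Bug: Without parentheses, AND is evaluated before OR, so the reading filter only applies to the 'Lobby' branch

Fix: Group the OR with parentheses (or use IN), then AND the threshold

Corrected query:
SELECT id, location, reading FROM sensors WHERE (location = 'Basement' OR location = 'Lobby') AND reading > 44.3

Result:
id | location | reading
---+----------+--------
1  | Basement | 85.6   
3  | Lobby    | 53.1   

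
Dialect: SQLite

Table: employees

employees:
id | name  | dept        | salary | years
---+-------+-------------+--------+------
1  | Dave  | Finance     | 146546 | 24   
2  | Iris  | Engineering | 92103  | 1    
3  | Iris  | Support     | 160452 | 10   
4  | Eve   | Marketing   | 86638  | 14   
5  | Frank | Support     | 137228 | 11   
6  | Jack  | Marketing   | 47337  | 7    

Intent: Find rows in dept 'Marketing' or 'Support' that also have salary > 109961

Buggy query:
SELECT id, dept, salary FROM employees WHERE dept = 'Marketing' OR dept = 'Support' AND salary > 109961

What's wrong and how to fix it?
Bug: AND binds tighter than OR, so this parses as dept = 'Marketing' OR (dept = 'Support' AND salary > 109961)

Fix: Group the OR with parentheses (or use IN), then AND the threshold

Corrected query:
SELECT id, dept, salary FROM employees WHERE (dept = 'Marketing' OR dept = 'Support') AND salary > 109961

Result:
id | dept    | salary
---+---------+-------
3  | Support | 160452
5  | Support | 137228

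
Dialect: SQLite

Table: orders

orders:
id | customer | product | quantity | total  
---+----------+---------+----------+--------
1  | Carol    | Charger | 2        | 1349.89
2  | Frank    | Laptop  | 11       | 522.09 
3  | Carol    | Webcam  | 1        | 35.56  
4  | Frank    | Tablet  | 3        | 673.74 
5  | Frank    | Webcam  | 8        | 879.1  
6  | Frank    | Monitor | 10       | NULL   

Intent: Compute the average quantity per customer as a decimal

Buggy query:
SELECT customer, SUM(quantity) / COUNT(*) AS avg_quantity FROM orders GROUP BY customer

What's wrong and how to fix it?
Bug: Both operands are integers, so '/' performs integer division and truncates

Fix: Multiply by 1.0 (or CAST to REAL) to force floating-point division

Corrected query:
SELECT customer, SUM(quantity) * 1.0 / COUNT(*) AS avg_quantity FROM orders GROUP BY customer

Result:
customer | avg_quantity
---------+-------------
Carol    | 1.5         
Frank    | 8           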